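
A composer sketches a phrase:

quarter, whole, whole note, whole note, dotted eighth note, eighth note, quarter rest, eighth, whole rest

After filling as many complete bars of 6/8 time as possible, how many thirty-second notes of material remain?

One bar of 6/8 = 12 sixteenth notes.
Convert each value to sixteenth notes: quarter = 4; whole = 16; whole note = 16; whole note = 16; dotted eighth note = 3; eighth note = 2; quarter rest = 4; eighth = 2; whole rest = 16.
Altogether 4 + 16 + 16 + 16 + 3 + 2 + 4 + 2 + 16 = 79.
79 ÷ 12 = 6 complete bars with 7 sixteenth notes remaining = 14 thirty-second notes.

14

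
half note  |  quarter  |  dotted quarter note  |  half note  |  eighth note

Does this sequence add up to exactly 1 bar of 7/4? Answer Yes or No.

Yes

One bar of 7/4 = 14 eighth notes.
Working in eighth notes: half note = 4; quarter = 2; dotted quarter note = 3; half note = 4; eighth note = 1.
Sum: 4 + 2 + 3 + 4 + 1 = 14.
14 equals 14, so the answer is Yes.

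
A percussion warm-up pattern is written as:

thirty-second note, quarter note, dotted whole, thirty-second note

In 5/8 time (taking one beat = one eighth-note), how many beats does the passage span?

One eighth-note beat = 4 thirty-second notes.
Convert each value to thirty-second notes: thirty-second note = 1; quarter note = 8; dotted whole = 48; thirty-second note = 1.
Adding: 1 + 8 + 48 + 1 = 58.
58 ÷ 4 = 14.5 beats.

14.5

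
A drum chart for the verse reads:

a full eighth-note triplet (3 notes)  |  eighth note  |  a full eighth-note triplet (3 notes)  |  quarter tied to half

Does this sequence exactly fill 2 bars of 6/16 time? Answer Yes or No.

No

One bar of 6/16 = 3 eighth notes, so 2 bars = 6.
Working in eighth notes: a full eighth-note triplet (3 notes) (three triplet eighths span one quarter) = 2; eighth note = 1; a full eighth-note triplet (3 notes) (three triplet eighths span one quarter) = 2; quarter tied to half (quarter + half) = 6.
Sum: 2 + 1 + 2 + 6 = 11.
11 exceeds 6, so the answer is No.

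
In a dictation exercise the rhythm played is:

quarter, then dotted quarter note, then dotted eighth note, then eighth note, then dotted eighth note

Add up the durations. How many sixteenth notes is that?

18

Working in sixteenth notes: quarter = 4; dotted quarter note = 6; dotted eighth note = 3; eighth note = 2; dotted eighth note = 3.
Adding: 4 + 6 + 3 + 2 + 3 = 18 sixteenth notes.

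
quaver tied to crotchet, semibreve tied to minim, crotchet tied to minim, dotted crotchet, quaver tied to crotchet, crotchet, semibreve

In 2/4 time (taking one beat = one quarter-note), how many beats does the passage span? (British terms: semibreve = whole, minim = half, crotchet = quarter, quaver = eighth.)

One quarter-note beat = 2 eighth notes.
In eighth notes: quaver tied to crotchet (quaver + crotchet) = 3; semibreve tied to minim (semibreve + minim) = 12; crotchet tied to minim (crotchet + minim) = 6; dotted crotchet = 3; quaver tied to crotchet (quaver + crotchet) = 3; crotchet = 2; semibreve = 8.
Total: 3 + 12 + 6 + 3 + 3 + 2 + 8 = 37.
37 ÷ 2 = 18.5 beats.

18.5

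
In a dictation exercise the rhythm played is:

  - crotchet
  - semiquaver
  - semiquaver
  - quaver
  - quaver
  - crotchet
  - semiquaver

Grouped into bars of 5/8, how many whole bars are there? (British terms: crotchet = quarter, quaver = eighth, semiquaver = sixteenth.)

1

One bar of 5/8 = 10 sixteenth notes.
Convert each value to sixteenth notes: crotchet = 4; semiquaver = 1; semiquaver = 1; quaver = 2; quaver = 2; crotchet = 4; semiquaver = 1.
Altogether 4 + 1 + 1 + 2 + 2 + 4 + 1 = 15.
15 ÷ 10 = 1 complete bar with 5 left over.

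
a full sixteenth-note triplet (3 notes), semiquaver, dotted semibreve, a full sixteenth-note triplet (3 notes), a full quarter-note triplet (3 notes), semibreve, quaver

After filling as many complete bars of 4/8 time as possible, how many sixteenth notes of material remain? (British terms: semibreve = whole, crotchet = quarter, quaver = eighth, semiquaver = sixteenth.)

One bar of 4/8 = 8 sixteenth notes.
Express everything in sixteenth notes: a full sixteenth-note triplet (3 notes) (three triplet sixteenths span one eighth) = 2; semiquaver = 1; dotted semibreve = 24; a full sixteenth-note triplet (3 notes) (three triplet sixteenths span one eighth) = 2; a full quarter-note triplet (3 notes) (three triplet quarters span one half) = 8; semibreve = 16; quaver = 2.
Sum: 2 + 1 + 24 + 2 + 8 + 16 + 2 = 55.
55 ÷ 8 = 6 complete bars with 7 sixteenth notes remaining.

7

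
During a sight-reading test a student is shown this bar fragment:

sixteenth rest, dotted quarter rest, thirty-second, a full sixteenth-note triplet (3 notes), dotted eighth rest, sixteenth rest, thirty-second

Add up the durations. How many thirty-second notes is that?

28

Convert each value to thirty-second notes: sixteenth rest = 2; dotted quarter rest = 12; thirty-second = 1; a full sixteenth-note triplet (3 notes) (three triplet sixteenths span one eighth) = 4; dotted eighth rest = 6; sixteenth rest = 2; thirty-second = 1.
Total: 2 + 12 + 1 + 4 + 6 + 2 + 1 = 28 thirty-second notes.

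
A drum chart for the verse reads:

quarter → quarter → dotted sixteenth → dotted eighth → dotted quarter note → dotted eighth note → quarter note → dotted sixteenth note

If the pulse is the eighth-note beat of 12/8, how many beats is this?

One eighth-note beat = 4 thirty-second notes.
Convert each value to thirty-second notes: quarter = 8; quarter = 8; dotted sixteenth = 3; dotted eighth = 6; dotted quarter note = 12; dotted eighth note = 6; quarter note = 8; dotted sixteenth note = 3.
Sum: 8 + 8 + 3 + 6 + 12 + 6 + 8 + 3 = 54.
54 ÷ 4 = 13.5 beats.

13.5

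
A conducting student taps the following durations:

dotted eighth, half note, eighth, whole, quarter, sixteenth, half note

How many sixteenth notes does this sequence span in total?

Working in sixteenth notes: dotted eighth = 3; half note = 8; eighth = 2; whole = 16; quarter = 4; sixteenth = 1; half note = 8.
Adding: 3 + 8 + 2 + 16 + 4 + 1 + 8 = 42 sixteenth notes.

42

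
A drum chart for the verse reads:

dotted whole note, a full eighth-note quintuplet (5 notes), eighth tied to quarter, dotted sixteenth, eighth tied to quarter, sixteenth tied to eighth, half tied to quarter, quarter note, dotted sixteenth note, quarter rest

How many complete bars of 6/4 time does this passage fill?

2

One bar of 6/4 = 48 thirty-second notes.
Convert each value to thirty-second notes: dotted whole note = 48; a full eighth-note quintuplet (5 notes) (five quintuplet eighths span one half) = 16; eighth tied to quarter (eighth + quarter) = 12; dotted sixteenth = 3; eighth tied to quarter (eighth + quarter) = 12; sixteenth tied to eighth (sixteenth + eighth) = 6; half tied to quarter (half + quarter) = 24; quarter note = 8; dotted sixteenth note = 3; quarter rest = 8.
Altogether 48 + 16 + 12 + 3 + 12 + 6 + 24 + 8 + 3 + 8 = 140.
140 ÷ 48 = 2 complete bars with 44 left over.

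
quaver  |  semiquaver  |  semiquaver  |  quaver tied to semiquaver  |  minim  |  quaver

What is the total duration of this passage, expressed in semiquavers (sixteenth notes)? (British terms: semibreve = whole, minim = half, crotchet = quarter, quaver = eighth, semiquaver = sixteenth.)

Convert each value to sixteenth notes: quaver = 2; semiquaver = 1; semiquaver = 1; quaver tied to semiquaver (quaver + semiquaver) = 3; minim = 8; quaver = 2.
Sum: 2 + 1 + 1 + 3 + 8 + 2 = 17 sixteenth notes.

17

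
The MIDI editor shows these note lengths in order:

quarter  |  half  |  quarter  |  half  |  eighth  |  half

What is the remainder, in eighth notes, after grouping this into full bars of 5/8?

One bar of 5/8 = 5 eighth notes.
Each duration in eighth notes: quarter = 2; half = 4; quarter = 2; half = 4; eighth = 1; half = 4.
Total: 2 + 4 + 2 + 4 + 1 + 4 = 17.
17 ÷ 5 = 3 complete bars with 2 eighth notes remaining.

2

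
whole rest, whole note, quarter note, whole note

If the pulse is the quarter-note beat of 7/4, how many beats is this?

One quarter-note beat = 2 eighth notes.
Convert each value to eighth notes: whole rest = 8; whole note = 8; quarter note = 2; whole note = 8.
Adding: 8 + 8 + 2 + 8 = 26.
26 ÷ 2 = 13 beats.

13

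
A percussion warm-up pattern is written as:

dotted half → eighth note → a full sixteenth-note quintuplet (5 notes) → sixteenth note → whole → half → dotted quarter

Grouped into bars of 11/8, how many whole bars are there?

One bar of 11/8 = 22 sixteenth notes.
Convert each value to sixteenth notes: dotted half = 12; eighth note = 2; a full sixteenth-note quintuplet (5 notes) (five quintuplet sixteenths span one quarter) = 4; sixteenth note = 1; whole = 16; half = 8; dotted quarter = 6.
Total: 12 + 2 + 4 + 1 + 16 + 8 + 6 = 49.
49 ÷ 22 = 2 complete bars with 5 left over.

2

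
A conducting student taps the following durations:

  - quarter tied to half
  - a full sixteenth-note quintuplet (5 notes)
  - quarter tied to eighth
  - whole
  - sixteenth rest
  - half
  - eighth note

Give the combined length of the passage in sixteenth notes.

In sixteenth notes: quarter tied to half (quarter + half) = 12; a full sixteenth-note quintuplet (5 notes) (five quintuplet sixteenths span one quarter) = 4; quarter tied to eighth (quarter + eighth) = 6; whole = 16; sixteenth rest = 1; half = 8; eighth note = 2.
Altogether 12 + 4 + 6 + 16 + 1 + 8 + 2 = 49 sixteenth notes.

49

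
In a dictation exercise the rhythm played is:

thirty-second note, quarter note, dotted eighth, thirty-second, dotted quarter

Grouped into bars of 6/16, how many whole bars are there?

One bar of 6/16 = 12 thirty-second notes.
Working in thirty-second notes: thirty-second note = 1; quarter note = 8; dotted eighth = 6; thirty-second = 1; dotted quarter = 12.
Total: 1 + 8 + 6 + 1 + 12 = 28.
28 ÷ 12 = 2 complete bars with 4 left over.

2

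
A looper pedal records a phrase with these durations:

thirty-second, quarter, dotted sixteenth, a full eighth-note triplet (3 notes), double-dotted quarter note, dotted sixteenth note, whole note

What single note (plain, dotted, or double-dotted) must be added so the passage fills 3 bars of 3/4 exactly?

3 bars of 3/4 = 72 thirty-second notes.
Express everything in thirty-second notes: thirty-second = 1; quarter = 8; dotted sixteenth = 3; a full eighth-note triplet (3 notes) (three triplet eighths span one quarter) = 8; double-dotted quarter note = 14; dotted sixteenth note = 3; whole note = 32.
Adding: 1 + 8 + 3 + 8 + 14 + 3 + 32 = 69.
Remaining: 72 − 69 = 3 thirty-second notes, which is a dotted sixteenth note.

dotted sixteenth note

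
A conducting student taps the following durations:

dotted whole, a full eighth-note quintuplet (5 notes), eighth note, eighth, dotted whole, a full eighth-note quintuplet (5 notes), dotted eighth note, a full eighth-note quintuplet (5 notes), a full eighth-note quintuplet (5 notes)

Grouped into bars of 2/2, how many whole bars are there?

5

One bar of 2/2 = 16 sixteenth notes.
Express everything in sixteenth notes: dotted whole = 24; a full eighth-note quintuplet (5 notes) (five quintuplet eighths span one half) = 8; eighth note = 2; eighth = 2; dotted whole = 24; a full eighth-note quintuplet (5 notes) (five quintuplet eighths span one half) = 8; dotted eighth note = 3; a full eighth-note quintuplet (5 notes) (five quintuplet eighths span one half) = 8; a full eighth-note quintuplet (5 notes) (five quintuplet eighths span one half) = 8.
Adding: 24 + 8 + 2 + 2 + 24 + 8 + 3 + 8 + 8 = 87.
87 ÷ 16 = 5 complete bars with 7 left over.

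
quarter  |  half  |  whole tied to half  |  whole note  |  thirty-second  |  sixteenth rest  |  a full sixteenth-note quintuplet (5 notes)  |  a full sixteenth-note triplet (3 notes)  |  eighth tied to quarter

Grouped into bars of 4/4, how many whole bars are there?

4

One bar of 4/4 = 32 thirty-second notes.
In thirty-second notes: quarter = 8; half = 16; whole tied to half (whole + half) = 48; whole note = 32; thirty-second = 1; sixteenth rest = 2; a full sixteenth-note quintuplet (5 notes) (five quintuplet sixteenths span one quarter) = 8; a full sixteenth-note triplet (3 notes) (three triplet sixteenths span one eighth) = 4; eighth tied to quarter (eighth + quarter) = 12.
Adding: 8 + 16 + 48 + 32 + 1 + 2 + 8 + 4 + 12 = 131.
131 ÷ 32 = 4 complete bars with 3 left over.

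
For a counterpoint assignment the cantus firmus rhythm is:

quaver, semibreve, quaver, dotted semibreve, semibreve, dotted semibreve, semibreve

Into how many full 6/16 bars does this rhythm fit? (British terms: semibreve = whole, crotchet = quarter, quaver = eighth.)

One bar of 6/16 = 3 eighth notes.
In eighth notes: quaver = 1; semibreve = 8; quaver = 1; dotted semibreve = 12; semibreve = 8; dotted semibreve = 12; semibreve = 8.
Adding: 1 + 8 + 1 + 12 + 8 + 12 + 8 = 50.
50 ÷ 3 = 16 complete bars with 2 left over.

16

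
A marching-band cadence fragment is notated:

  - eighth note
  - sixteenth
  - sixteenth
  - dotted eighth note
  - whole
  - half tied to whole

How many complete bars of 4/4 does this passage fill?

One bar of 4/4 = 16 sixteenth notes.
Convert each value to sixteenth notes: eighth note = 2; sixteenth = 1; sixteenth = 1; dotted eighth note = 3; whole = 16; half tied to whole (half + whole) = 24.
Total: 2 + 1 + 1 + 3 + 16 + 24 = 47.
47 ÷ 16 = 2 complete bars with 15 left over.

2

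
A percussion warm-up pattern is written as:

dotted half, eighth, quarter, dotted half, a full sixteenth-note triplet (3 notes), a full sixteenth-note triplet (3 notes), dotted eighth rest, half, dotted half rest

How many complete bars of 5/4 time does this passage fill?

2

One bar of 5/4 = 20 sixteenth notes.
Working in sixteenth notes: dotted half = 12; eighth = 2; quarter = 4; dotted half = 12; a full sixteenth-note triplet (3 notes) (three triplet sixteenths span one eighth) = 2; a full sixteenth-note triplet (3 notes) (three triplet sixteenths span one eighth) = 2; dotted eighth rest = 3; half = 8; dotted half rest = 12.
Sum: 12 + 2 + 4 + 12 + 2 + 2 + 3 + 8 + 12 = 57.
57 ÷ 20 = 2 complete bars with 17 left over.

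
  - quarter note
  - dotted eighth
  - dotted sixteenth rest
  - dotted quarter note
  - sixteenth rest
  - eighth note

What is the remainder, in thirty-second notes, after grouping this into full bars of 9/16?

One bar of 9/16 = 18 thirty-second notes.
Each duration in thirty-second notes: quarter note = 8; dotted eighth = 6; dotted sixteenth rest = 3; dotted quarter note = 12; sixteenth rest = 2; eighth note = 4.
Total: 8 + 6 + 3 + 12 + 2 + 4 = 35.
35 ÷ 18 = 1 complete bar with 17 thirty-second notes remaining.

17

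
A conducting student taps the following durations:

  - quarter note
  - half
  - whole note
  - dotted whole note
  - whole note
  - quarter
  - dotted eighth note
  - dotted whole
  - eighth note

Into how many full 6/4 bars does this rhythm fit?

One bar of 6/4 = 24 sixteenth notes.
Express everything in sixteenth notes: quarter note = 4; half = 8; whole note = 16; dotted whole note = 24; whole note = 16; quarter = 4; dotted eighth note = 3; dotted whole = 24; eighth note = 2.
Adding: 4 + 8 + 16 + 24 + 16 + 4 + 3 + 24 + 2 = 101.
101 ÷ 24 = 4 complete bars with 5 left over.

4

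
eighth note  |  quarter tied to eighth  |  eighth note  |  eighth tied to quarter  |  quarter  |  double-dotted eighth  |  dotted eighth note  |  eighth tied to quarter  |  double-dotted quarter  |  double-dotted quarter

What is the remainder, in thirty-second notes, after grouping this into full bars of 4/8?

One bar of 4/8 = 16 thirty-second notes.
Working in thirty-second notes: eighth note = 4; quarter tied to eighth (quarter + eighth) = 12; eighth note = 4; eighth tied to quarter (eighth + quarter) = 12; quarter = 8; double-dotted eighth = 7; dotted eighth note = 6; eighth tied to quarter (eighth + quarter) = 12; double-dotted quarter = 14; double-dotted quarter = 14.
Total: 4 + 12 + 4 + 12 + 8 + 7 + 6 + 12 + 14 + 14 = 93.
93 ÷ 16 = 5 complete bars with 13 thirty-second notes remaining.

13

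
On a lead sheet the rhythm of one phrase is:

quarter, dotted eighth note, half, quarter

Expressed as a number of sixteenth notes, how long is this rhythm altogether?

19

Express everything in sixteenth notes: quarter = 4; dotted eighth note = 3; half = 8; quarter = 4.
Altogether 4 + 3 + 8 + 4 = 19 sixteenth notes.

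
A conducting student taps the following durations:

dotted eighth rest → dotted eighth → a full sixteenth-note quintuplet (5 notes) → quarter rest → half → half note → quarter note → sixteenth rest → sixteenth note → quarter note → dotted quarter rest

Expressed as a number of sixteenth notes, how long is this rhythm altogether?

Working in sixteenth notes: dotted eighth rest = 3; dotted eighth = 3; a full sixteenth-note quintuplet (5 notes) (five quintuplet sixteenths span one quarter) = 4; quarter rest = 4; half = 8; half note = 8; quarter note = 4; sixteenth rest = 1; sixteenth note = 1; quarter note = 4; dotted quarter rest = 6.
Adding: 3 + 3 + 4 + 4 + 8 + 8 + 4 + 1 + 1 + 4 + 6 = 46 sixteenth notes.

46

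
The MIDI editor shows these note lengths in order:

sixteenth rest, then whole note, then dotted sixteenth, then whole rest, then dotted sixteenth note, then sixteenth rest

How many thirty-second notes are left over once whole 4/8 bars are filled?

10

One bar of 4/8 = 16 thirty-second notes.
Express everything in thirty-second notes: sixteenth rest = 2; whole note = 32; dotted sixteenth = 3; whole rest = 32; dotted sixteenth note = 3; sixteenth rest = 2.
Altogether 2 + 32 + 3 + 32 + 3 + 2 = 74.
74 ÷ 16 = 4 complete bars with 10 thirty-second notes remaining.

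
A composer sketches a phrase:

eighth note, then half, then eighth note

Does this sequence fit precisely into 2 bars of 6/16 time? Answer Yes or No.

Yes

One bar of 6/16 = 3 eighth notes, so 2 bars = 6.
Convert each value to eighth notes: eighth note = 1; half = 4; eighth note = 1.
Adding: 1 + 4 + 1 = 6.
6 equals 6, so the answer is Yes.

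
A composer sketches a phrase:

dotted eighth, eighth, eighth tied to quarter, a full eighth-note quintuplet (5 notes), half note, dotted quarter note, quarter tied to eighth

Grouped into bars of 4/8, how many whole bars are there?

One bar of 4/8 = 8 sixteenth notes.
Each duration in sixteenth notes: dotted eighth = 3; eighth = 2; eighth tied to quarter (eighth + quarter) = 6; a full eighth-note quintuplet (5 notes) (five quintuplet eighths span one half) = 8; half note = 8; dotted quarter note = 6; quarter tied to eighth (quarter + eighth) = 6.
Altogether 3 + 2 + 6 + 8 + 8 + 6 + 6 = 39.
39 ÷ 8 = 4 complete bars with 7 left over.

4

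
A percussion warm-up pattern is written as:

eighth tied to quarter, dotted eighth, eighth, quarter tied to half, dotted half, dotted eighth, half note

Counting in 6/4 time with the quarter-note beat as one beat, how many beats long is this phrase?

One quarter-note beat = 4 sixteenth notes.
Working in sixteenth notes: eighth tied to quarter (eighth + quarter) = 6; dotted eighth = 3; eighth = 2; quarter tied to half (quarter + half) = 12; dotted half = 12; dotted eighth = 3; half note = 8.
Altogether 6 + 3 + 2 + 12 + 12 + 3 + 8 = 46.
46 ÷ 4 = 11.5 beats.

11.5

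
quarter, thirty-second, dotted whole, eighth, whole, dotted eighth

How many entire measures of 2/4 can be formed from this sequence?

One bar of 2/4 = 16 thirty-second notes.
Convert each value to thirty-second notes: quarter = 8; thirty-second = 1; dotted whole = 48; eighth = 4; whole = 32; dotted eighth = 6.
Sum: 8 + 1 + 48 + 4 + 32 + 6 = 99.
99 ÷ 16 = 6 complete bars with 3 left over.

6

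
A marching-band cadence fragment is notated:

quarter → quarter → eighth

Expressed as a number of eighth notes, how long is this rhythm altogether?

5

Working in eighth notes: quarter = 2; quarter = 2; eighth = 1.
Altogether 2 + 2 + 1 = 5 eighth notes.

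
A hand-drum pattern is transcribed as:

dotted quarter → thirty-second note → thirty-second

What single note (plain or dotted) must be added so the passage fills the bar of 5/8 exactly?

The bar of 5/8 = 20 thirty-second notes.
In thirty-second notes: dotted quarter = 12; thirty-second note = 1; thirty-second = 1.
Sum: 12 + 1 + 1 = 14.
Remaining: 20 − 14 = 6 thirty-second notes, which is a dotted eighth note.

dotted eighth note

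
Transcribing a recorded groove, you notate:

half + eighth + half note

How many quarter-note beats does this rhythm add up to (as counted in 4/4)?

One quarter-note beat = 2 eighth notes.
Convert each value to eighth notes: half = 4; eighth = 1; half note = 4.
Total: 4 + 1 + 4 = 9.
9 ÷ 2 = 4.5 beats.

4.5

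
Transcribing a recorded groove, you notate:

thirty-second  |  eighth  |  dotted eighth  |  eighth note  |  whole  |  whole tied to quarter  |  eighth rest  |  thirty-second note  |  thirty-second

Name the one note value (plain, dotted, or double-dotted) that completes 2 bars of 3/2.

dotted sixteenth note

2 bars of 3/2 = 96 thirty-second notes.
Working in thirty-second notes: thirty-second = 1; eighth = 4; dotted eighth = 6; eighth note = 4; whole = 32; whole tied to quarter (whole + quarter) = 40; eighth rest = 4; thirty-second note = 1; thirty-second = 1.
Total: 1 + 4 + 6 + 4 + 32 + 40 + 4 + 1 + 1 = 93.
Remaining: 96 − 93 = 3 thirty-second notes, which is a dotted sixteenth note.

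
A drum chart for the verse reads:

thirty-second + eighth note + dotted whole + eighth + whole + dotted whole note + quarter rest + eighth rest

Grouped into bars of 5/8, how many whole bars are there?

7

One bar of 5/8 = 20 thirty-second notes.
Working in thirty-second notes: thirty-second = 1; eighth note = 4; dotted whole = 48; eighth = 4; whole = 32; dotted whole note = 48; quarter rest = 8; eighth rest = 4.
Altogether 1 + 4 + 48 + 4 + 32 + 48 + 8 + 4 = 149.
149 ÷ 20 = 7 complete bars with 9 left over.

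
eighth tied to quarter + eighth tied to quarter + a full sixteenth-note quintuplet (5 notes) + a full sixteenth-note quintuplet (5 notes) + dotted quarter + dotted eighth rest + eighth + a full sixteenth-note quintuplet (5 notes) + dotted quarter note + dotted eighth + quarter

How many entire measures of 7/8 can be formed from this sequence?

One bar of 7/8 = 14 sixteenth notes.
Working in sixteenth notes: eighth tied to quarter (eighth + quarter) = 6; eighth tied to quarter (eighth + quarter) = 6; a full sixteenth-note quintuplet (5 notes) (five quintuplet sixteenths span one quarter) = 4; a full sixteenth-note quintuplet (5 notes) (five quintuplet sixteenths span one quarter) = 4; dotted quarter = 6; dotted eighth rest = 3; eighth = 2; a full sixteenth-note quintuplet (5 notes) (five quintuplet sixteenths span one quarter) = 4; dotted quarter note = 6; dotted eighth = 3; quarter = 4.
Adding: 6 + 6 + 4 + 4 + 6 + 3 + 2 + 4 + 6 + 3 + 4 = 48.
48 ÷ 14 = 3 complete bars with 6 left over.

3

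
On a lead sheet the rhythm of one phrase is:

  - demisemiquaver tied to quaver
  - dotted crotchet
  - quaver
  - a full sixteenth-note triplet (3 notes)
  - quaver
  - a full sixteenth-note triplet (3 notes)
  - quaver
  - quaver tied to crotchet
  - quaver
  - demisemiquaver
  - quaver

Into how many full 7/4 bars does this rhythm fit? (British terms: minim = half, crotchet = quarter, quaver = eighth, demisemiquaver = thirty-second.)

One bar of 7/4 = 56 thirty-second notes.
Each duration in thirty-second notes: demisemiquaver tied to quaver (demisemiquaver + quaver) = 5; dotted crotchet = 12; quaver = 4; a full sixteenth-note triplet (3 notes) (three triplet sixteenths span one eighth) = 4; quaver = 4; a full sixteenth-note triplet (3 notes) (three triplet sixteenths span one eighth) = 4; quaver = 4; quaver tied to crotchet (quaver + crotchet) = 12; quaver = 4; demisemiquaver = 1; quaver = 4.
Altogether 5 + 12 + 4 + 4 + 4 + 4 + 4 + 12 + 4 + 1 + 4 = 58.
58 ÷ 56 = 1 complete bar with 2 left over.

1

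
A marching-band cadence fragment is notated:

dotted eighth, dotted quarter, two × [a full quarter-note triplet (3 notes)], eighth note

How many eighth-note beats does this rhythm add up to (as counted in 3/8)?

One eighth-note beat = 2 sixteenth notes.
In sixteenth notes: dotted eighth = 3; dotted quarter = 6; a full quarter-note triplet (3 notes) (three triplet quarters span one half) = 8; a full quarter-note triplet (3 notes) (three triplet quarters span one half) = 8; eighth note = 2.
Sum: 3 + 6 + 8 + 8 + 2 = 27.
27 ÷ 2 = 13.5 beats.

13.5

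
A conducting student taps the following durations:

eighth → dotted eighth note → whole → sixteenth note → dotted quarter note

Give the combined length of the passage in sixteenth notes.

28

Convert each value to sixteenth notes: eighth = 2; dotted eighth note = 3; whole = 16; sixteenth note = 1; dotted quarter note = 6.
Altogether 2 + 3 + 16 + 1 + 6 = 28 sixteenth notes.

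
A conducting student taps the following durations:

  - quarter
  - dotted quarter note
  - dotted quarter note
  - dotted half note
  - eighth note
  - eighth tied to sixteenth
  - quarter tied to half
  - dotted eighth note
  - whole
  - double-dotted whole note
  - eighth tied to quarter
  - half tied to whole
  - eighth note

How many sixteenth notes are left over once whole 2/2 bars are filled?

One bar of 2/2 = 16 sixteenth notes.
In sixteenth notes: quarter = 4; dotted quarter note = 6; dotted quarter note = 6; dotted half note = 12; eighth note = 2; eighth tied to sixteenth (eighth + sixteenth) = 3; quarter tied to half (quarter + half) = 12; dotted eighth note = 3; whole = 16; double-dotted whole note = 28; eighth tied to quarter (eighth + quarter) = 6; half tied to whole (half + whole) = 24; eighth note = 2.
Total: 4 + 6 + 6 + 12 + 2 + 3 + 12 + 3 + 16 + 28 + 6 + 24 + 2 = 124.
124 ÷ 16 = 7 complete bars with 12 sixteenth notes remaining.

12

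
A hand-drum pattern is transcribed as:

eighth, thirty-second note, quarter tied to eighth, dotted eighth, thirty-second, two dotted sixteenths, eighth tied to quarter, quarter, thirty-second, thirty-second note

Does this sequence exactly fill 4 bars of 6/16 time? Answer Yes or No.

One bar of 6/16 = 12 thirty-second notes, so 4 bars = 48.
Working in thirty-second notes: eighth = 4; thirty-second note = 1; quarter tied to eighth (quarter + eighth) = 12; dotted eighth = 6; thirty-second = 1; dotted sixteenth = 3; dotted sixteenth = 3; eighth tied to quarter (eighth + quarter) = 12; quarter = 8; thirty-second = 1; thirty-second note = 1.
Altogether 4 + 1 + 12 + 6 + 1 + 3 + 3 + 12 + 8 + 1 + 1 = 52.
52 exceeds 48, so the answer is No.

No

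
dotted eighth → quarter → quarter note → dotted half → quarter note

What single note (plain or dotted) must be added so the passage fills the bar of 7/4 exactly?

The bar of 7/4 = 28 sixteenth notes.
Express everything in sixteenth notes: dotted eighth = 3; quarter = 4; quarter note = 4; dotted half = 12; quarter note = 4.
Adding: 3 + 4 + 4 + 12 + 4 = 27.
Remaining: 28 − 27 = 1 sixteenth note, which is a sixteenth note.

sixteenth note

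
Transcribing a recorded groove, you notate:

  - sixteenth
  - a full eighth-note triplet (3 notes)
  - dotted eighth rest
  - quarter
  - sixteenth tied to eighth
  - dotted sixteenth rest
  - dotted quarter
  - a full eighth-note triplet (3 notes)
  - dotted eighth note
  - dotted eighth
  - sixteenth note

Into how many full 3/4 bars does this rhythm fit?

2

One bar of 3/4 = 24 thirty-second notes.
Express everything in thirty-second notes: sixteenth = 2; a full eighth-note triplet (3 notes) (three triplet eighths span one quarter) = 8; dotted eighth rest = 6; quarter = 8; sixteenth tied to eighth (sixteenth + eighth) = 6; dotted sixteenth rest = 3; dotted quarter = 12; a full eighth-note triplet (3 notes) (three triplet eighths span one quarter) = 8; dotted eighth note = 6; dotted eighth = 6; sixteenth note = 2.
Sum: 2 + 8 + 6 + 8 + 6 + 3 + 12 + 8 + 6 + 6 + 2 = 67.
67 ÷ 24 = 2 complete bars with 19 left over.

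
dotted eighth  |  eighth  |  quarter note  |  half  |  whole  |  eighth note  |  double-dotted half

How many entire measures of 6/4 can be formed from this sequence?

One bar of 6/4 = 24 sixteenth notes.
Working in sixteenth notes: dotted eighth = 3; eighth = 2; quarter note = 4; half = 8; whole = 16; eighth note = 2; double-dotted half = 14.
Adding: 3 + 2 + 4 + 8 + 16 + 2 + 14 = 49.
49 ÷ 24 = 2 complete bars with 1 left over.

2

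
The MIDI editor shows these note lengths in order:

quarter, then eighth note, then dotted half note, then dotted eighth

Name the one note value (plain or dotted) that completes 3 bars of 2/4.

dotted eighth note

3 bars of 2/4 = 24 sixteenth notes.
Each duration in sixteenth notes: quarter = 4; eighth note = 2; dotted half note = 12; dotted eighth = 3.
Total: 4 + 2 + 12 + 3 = 21.
Remaining: 24 − 21 = 3 sixteenth notes, which is a dotted eighth note.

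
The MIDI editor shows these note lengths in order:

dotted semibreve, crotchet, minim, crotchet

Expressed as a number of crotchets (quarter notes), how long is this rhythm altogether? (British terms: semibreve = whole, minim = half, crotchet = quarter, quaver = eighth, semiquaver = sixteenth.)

Convert each value to quarter notes: dotted semibreve = 6; crotchet = 1; minim = 2; crotchet = 1.
Altogether 6 + 1 + 2 + 1 = 10 quarter notes.

10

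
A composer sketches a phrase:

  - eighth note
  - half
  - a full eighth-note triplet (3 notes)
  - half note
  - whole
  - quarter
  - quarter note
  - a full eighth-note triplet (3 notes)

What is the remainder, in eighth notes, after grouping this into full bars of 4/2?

9

One bar of 4/2 = 16 eighth notes.
Convert each value to eighth notes: eighth note = 1; half = 4; a full eighth-note triplet (3 notes) (three triplet eighths span one quarter) = 2; half note = 4; whole = 8; quarter = 2; quarter note = 2; a full eighth-note triplet (3 notes) (three triplet eighths span one quarter) = 2.
Adding: 1 + 4 + 2 + 4 + 8 + 2 + 2 + 2 = 25.
25 ÷ 16 = 1 complete bar with 9 eighth notes remaining.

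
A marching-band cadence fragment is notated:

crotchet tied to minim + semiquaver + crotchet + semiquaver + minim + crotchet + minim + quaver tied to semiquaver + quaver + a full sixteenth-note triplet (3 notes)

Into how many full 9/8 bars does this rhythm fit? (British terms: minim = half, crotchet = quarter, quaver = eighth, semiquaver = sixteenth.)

One bar of 9/8 = 18 sixteenth notes.
Convert each value to sixteenth notes: crotchet tied to minim (crotchet + minim) = 12; semiquaver = 1; crotchet = 4; semiquaver = 1; minim = 8; crotchet = 4; minim = 8; quaver tied to semiquaver (quaver + semiquaver) = 3; quaver = 2; a full sixteenth-note triplet (3 notes) (three triplet sixteenths span one eighth) = 2.
Altogether 12 + 1 + 4 + 1 + 8 + 4 + 8 + 3 + 2 + 2 = 45.
45 ÷ 18 = 2 complete bars with 9 left over.

2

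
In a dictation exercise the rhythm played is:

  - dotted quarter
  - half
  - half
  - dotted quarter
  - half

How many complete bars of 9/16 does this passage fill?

One bar of 9/16 = 9 sixteenth notes.
Express everything in sixteenth notes: dotted quarter = 6; half = 8; half = 8; dotted quarter = 6; half = 8.
Adding: 6 + 8 + 8 + 6 + 8 = 36.
36 ÷ 9 = 4 complete bars with 0 left over.

4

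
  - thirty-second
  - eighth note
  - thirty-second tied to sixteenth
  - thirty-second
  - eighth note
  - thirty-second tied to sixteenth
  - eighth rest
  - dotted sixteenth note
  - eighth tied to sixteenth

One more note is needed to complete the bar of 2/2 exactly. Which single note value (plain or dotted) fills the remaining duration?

The bar of 2/2 = 32 thirty-second notes.
Each duration in thirty-second notes: thirty-second = 1; eighth note = 4; thirty-second tied to sixteenth (thirty-second + sixteenth) = 3; thirty-second = 1; eighth note = 4; thirty-second tied to sixteenth (thirty-second + sixteenth) = 3; eighth rest = 4; dotted sixteenth note = 3; eighth tied to sixteenth (eighth + sixteenth) = 6.
Sum: 1 + 4 + 3 + 1 + 4 + 3 + 4 + 3 + 6 = 29.
Remaining: 32 − 29 = 3 thirty-second notes, which is a dotted sixteenth note.

dotted sixteenth note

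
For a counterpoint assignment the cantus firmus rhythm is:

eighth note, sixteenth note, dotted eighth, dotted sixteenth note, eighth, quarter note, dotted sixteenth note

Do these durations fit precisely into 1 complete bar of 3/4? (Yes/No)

One bar of 3/4 = 24 thirty-second notes.
In thirty-second notes: eighth note = 4; sixteenth note = 2; dotted eighth = 6; dotted sixteenth note = 3; eighth = 4; quarter note = 8; dotted sixteenth note = 3.
Sum: 4 + 2 + 6 + 3 + 4 + 8 + 3 = 30.
30 exceeds 24, so the answer is No.

No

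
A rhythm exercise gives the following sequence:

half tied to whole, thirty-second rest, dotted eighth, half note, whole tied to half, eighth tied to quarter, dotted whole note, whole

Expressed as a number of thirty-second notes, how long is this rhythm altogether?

211

Express everything in thirty-second notes: half tied to whole (half + whole) = 48; thirty-second rest = 1; dotted eighth = 6; half note = 16; whole tied to half (whole + half) = 48; eighth tied to quarter (eighth + quarter) = 12; dotted whole note = 48; whole = 32.
Adding: 48 + 1 + 6 + 16 + 48 + 12 + 48 + 32 = 211 thirty-second notes.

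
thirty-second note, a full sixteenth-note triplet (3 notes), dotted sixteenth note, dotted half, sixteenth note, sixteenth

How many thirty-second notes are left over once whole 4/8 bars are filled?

One bar of 4/8 = 16 thirty-second notes.
Convert each value to thirty-second notes: thirty-second note = 1; a full sixteenth-note triplet (3 notes) (three triplet sixteenths span one eighth) = 4; dotted sixteenth note = 3; dotted half = 24; sixteenth note = 2; sixteenth = 2.
Sum: 1 + 4 + 3 + 24 + 2 + 2 = 36.
36 ÷ 16 = 2 complete bars with 4 thirty-second notes remaining.

4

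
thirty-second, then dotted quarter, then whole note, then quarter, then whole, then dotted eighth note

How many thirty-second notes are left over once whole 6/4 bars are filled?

43

One bar of 6/4 = 48 thirty-second notes.
Working in thirty-second notes: thirty-second = 1; dotted quarter = 12; whole note = 32; quarter = 8; whole = 32; dotted eighth note = 6.
Altogether 1 + 12 + 32 + 8 + 32 + 6 = 91.
91 ÷ 48 = 1 complete bar with 43 thirty-second notes remaining.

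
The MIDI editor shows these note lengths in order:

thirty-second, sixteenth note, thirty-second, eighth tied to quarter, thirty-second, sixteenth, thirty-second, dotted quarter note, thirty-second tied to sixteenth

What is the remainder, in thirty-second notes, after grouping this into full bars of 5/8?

One bar of 5/8 = 20 thirty-second notes.
Working in thirty-second notes: thirty-second = 1; sixteenth note = 2; thirty-second = 1; eighth tied to quarter (eighth + quarter) = 12; thirty-second = 1; sixteenth = 2; thirty-second = 1; dotted quarter note = 12; thirty-second tied to sixteenth (thirty-second + sixteenth) = 3.
Total: 1 + 2 + 1 + 12 + 1 + 2 + 1 + 12 + 3 = 35.
35 ÷ 20 = 1 complete bar with 15 thirty-second notes remaining.

15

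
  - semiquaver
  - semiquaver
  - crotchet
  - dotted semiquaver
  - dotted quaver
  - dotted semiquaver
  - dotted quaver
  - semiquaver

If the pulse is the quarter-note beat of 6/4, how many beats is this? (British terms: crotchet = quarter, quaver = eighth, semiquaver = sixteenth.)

One quarter-note beat = 8 thirty-second notes.
Each duration in thirty-second notes: semiquaver = 2; semiquaver = 2; crotchet = 8; dotted semiquaver = 3; dotted quaver = 6; dotted semiquaver = 3; dotted quaver = 6; semiquaver = 2.
Total: 2 + 2 + 8 + 3 + 6 + 3 + 6 + 2 = 32.
32 ÷ 8 = 4 beats.

4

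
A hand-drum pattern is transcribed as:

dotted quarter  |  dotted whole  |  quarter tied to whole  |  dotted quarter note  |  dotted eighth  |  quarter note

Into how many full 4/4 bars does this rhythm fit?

One bar of 4/4 = 16 sixteenth notes.
Working in sixteenth notes: dotted quarter = 6; dotted whole = 24; quarter tied to whole (quarter + whole) = 20; dotted quarter note = 6; dotted eighth = 3; quarter note = 4.
Altogether 6 + 24 + 20 + 6 + 3 + 4 = 63.
63 ÷ 16 = 3 complete bars with 15 left over.

3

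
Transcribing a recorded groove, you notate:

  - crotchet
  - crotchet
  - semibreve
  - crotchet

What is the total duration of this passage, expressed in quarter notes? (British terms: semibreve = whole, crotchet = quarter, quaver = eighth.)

Express everything in quarter notes: crotchet = 1; crotchet = 1; semibreve = 4; crotchet = 1.
Sum: 1 + 1 + 4 + 1 = 7 quarter notes.

7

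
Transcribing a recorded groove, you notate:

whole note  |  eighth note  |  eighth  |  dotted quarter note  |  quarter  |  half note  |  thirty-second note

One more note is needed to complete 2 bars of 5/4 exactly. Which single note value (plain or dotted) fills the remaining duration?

dotted sixteenth note

2 bars of 5/4 = 80 thirty-second notes.
In thirty-second notes: whole note = 32; eighth note = 4; eighth = 4; dotted quarter note = 12; quarter = 8; half note = 16; thirty-second note = 1.
Adding: 32 + 4 + 4 + 12 + 8 + 16 + 1 = 77.
Remaining: 80 − 77 = 3 thirty-second notes, which is a dotted sixteenth note.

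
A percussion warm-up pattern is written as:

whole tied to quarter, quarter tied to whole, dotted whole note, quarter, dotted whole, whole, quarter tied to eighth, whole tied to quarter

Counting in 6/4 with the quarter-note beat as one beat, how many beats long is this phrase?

33.5

One quarter-note beat = 2 eighth notes.
Express everything in eighth notes: whole tied to quarter (whole + quarter) = 10; quarter tied to whole (quarter + whole) = 10; dotted whole note = 12; quarter = 2; dotted whole = 12; whole = 8; quarter tied to eighth (quarter + eighth) = 3; whole tied to quarter (whole + quarter) = 10.
Total: 10 + 10 + 12 + 2 + 12 + 8 + 3 + 10 = 67.
67 ÷ 2 = 33.5 beats.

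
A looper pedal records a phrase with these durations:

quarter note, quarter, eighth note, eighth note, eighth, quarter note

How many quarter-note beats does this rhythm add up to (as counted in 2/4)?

One quarter-note beat = 2 eighth notes.
Express everything in eighth notes: quarter note = 2; quarter = 2; eighth note = 1; eighth note = 1; eighth = 1; quarter note = 2.
Altogether 2 + 2 + 1 + 1 + 1 + 2 = 9.
9 ÷ 2 = 4.5 beats.

4.5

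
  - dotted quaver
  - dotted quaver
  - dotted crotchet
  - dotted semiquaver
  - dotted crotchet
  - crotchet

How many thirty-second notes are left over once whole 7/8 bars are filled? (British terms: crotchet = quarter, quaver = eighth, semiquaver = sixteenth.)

19

One bar of 7/8 = 28 thirty-second notes.
In thirty-second notes: dotted quaver = 6; dotted quaver = 6; dotted crotchet = 12; dotted semiquaver = 3; dotted crotchet = 12; crotchet = 8.
Altogether 6 + 6 + 12 + 3 + 12 + 8 = 47.
47 ÷ 28 = 1 complete bar with 19 thirty-second notes remaining.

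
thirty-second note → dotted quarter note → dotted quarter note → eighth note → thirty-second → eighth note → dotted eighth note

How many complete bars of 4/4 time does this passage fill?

One bar of 4/4 = 32 thirty-second notes.
Each duration in thirty-second notes: thirty-second note = 1; dotted quarter note = 12; dotted quarter note = 12; eighth note = 4; thirty-second = 1; eighth note = 4; dotted eighth note = 6.
Total: 1 + 12 + 12 + 4 + 1 + 4 + 6 = 40.
40 ÷ 32 = 1 complete bar with 8 left over.

1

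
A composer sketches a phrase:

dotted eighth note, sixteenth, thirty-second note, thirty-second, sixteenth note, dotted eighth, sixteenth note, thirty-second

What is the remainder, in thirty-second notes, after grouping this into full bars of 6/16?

One bar of 6/16 = 12 thirty-second notes.
Each duration in thirty-second notes: dotted eighth note = 6; sixteenth = 2; thirty-second note = 1; thirty-second = 1; sixteenth note = 2; dotted eighth = 6; sixteenth note = 2; thirty-second = 1.
Sum: 6 + 2 + 1 + 1 + 2 + 6 + 2 + 1 = 21.
21 ÷ 12 = 1 complete bar with 9 thirty-second notes remaining.

9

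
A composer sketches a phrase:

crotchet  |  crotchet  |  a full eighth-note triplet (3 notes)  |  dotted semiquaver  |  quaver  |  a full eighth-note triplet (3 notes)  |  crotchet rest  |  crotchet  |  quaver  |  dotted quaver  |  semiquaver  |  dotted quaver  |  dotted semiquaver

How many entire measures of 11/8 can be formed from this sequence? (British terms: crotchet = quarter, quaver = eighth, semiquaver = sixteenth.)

1

One bar of 11/8 = 44 thirty-second notes.
Express everything in thirty-second notes: crotchet = 8; crotchet = 8; a full eighth-note triplet (3 notes) (three triplet eighths span one quarter) = 8; dotted semiquaver = 3; quaver = 4; a full eighth-note triplet (3 notes) (three triplet eighths span one quarter) = 8; crotchet rest = 8; crotchet = 8; quaver = 4; dotted quaver = 6; semiquaver = 2; dotted quaver = 6; dotted semiquaver = 3.
Altogether 8 + 8 + 8 + 3 + 4 + 8 + 8 + 8 + 4 + 6 + 2 + 6 + 3 = 76.
76 ÷ 44 = 1 complete bar with 32 left over.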